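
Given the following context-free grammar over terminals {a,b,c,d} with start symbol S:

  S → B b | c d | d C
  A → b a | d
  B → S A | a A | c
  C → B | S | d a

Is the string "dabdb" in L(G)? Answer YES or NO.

Convert to CNF:
  S -> B T0 | T2 T3 | T3 C
  A -> T0 T1 | d
  B -> S A | T1 A | c
  C -> B T0 | S A | T1 A | T2 T3 | T3 C | T3 T1 | c
  T0 -> b
  T1 -> a
  T2 -> c
  T3 -> d

CYK table (by increasing span):
  cell(0,0) d: {A,T3}  orig:{A}
  cell(1,1) a: {T1}  orig:{}
  cell(2,2) b: {T0}  orig:{}
  cell(3,3) d: {A,T3}  orig:{A}
  cell(4,4) b: {T0}  orig:{}
  cell(0,1) da: {C}
  cell(1,2) ab: ∅
  cell(2,3) bd: ∅
  cell(3,4) db: ∅
  cell(0,2) dab: ∅
  cell(1,3) abd: ∅
  cell(2,4) bdb: ∅
  cell(0,3) dabd: ∅
  cell(1,4) abdb: ∅
  cell(0,4) dabdb: ∅

S ∉ T[0,4] ⇒ NO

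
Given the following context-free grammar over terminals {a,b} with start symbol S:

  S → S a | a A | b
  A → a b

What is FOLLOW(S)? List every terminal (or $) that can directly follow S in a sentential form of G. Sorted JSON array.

Compute FIRST by fixpoint:
round 1:
  A via A→a b: +{a}
  S via S→a A: +{a}
  S via S→b: +{b}
  S: {a,b}  A: {a}
round 2: (stable)
  S: {a,b}  A: {a}

FOLLOW iteration:
FOLLOW(S) := {$}
pass 1:
  S→S a: FOLLOW(S) ⊇ FIRST(a) = {a}; new: +{a}
  S→a A: FOLLOW(A) ⊇ FOLLOW(S) ⊇ {$,a}; new: +{$,a}
  FOLLOW(S)={$,a}  FOLLOW(A)={$,a}
pass 2: done
  FOLLOW(S)={$,a}  FOLLOW(A)={$,a}

FOLLOW(S) = ["$", "a"]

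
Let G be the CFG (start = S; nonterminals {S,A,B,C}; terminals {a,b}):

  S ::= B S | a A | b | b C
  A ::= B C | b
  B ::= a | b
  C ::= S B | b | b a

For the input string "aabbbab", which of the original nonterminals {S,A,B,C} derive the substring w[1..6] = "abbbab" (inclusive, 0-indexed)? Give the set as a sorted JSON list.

Convert to CNF:
  S -> B S | T0 C | T1 A | b
  A -> B C | b
  B -> a | b
  C -> S B | T0 T1 | b
  T0 -> b
  T1 -> a

CYK fill, restricted to cells inside w[1..6]:
  cell(1,1) a: {B,T1}  orig:{B}
  cell(2,2) b: {A,B,C,S,T0}  orig:{A,B,C,S}
  cell(3,3) b: {A,B,C,S,T0}  orig:{A,B,C,S}
  cell(4,4) b: {A,B,C,S,T0}  orig:{A,B,C,S}
  cell(5,5) a: {B,T1}  orig:{B}
  cell(6,6) b: {A,B,C,S,T0}  orig:{A,B,C,S}
  cell(1,2) ab: {A,S}
  cell(2,3) bb: {A,C,S}
  cell(3,4) bb: {A,C,S}
  cell(4,5) ba: {C}
  cell(5,6) ab: {A,S}
  cell(1,3) abb: {A,C,S}
  cell(2,4) bbb: {A,C,S}
  cell(3,5) bba: {A,C,S}
  cell(4,6) bab: {S}
  cell(1,4) abbb: {A,C,S}
  cell(2,5) bbba: {A,C,S}
  cell(3,6) bbab: {C,S}
  cell(1,5) abbba: {A,C,S}
  cell(2,6) bbbab: {A,C,S}
  cell(1,6) abbbab: {A,C,S}

Original NTs in T[1,6] deriving "abbbab": ["A", "C", "S"]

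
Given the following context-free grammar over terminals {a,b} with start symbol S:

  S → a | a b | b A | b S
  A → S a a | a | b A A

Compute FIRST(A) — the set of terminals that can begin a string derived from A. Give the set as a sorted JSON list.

FIRST sets, iterate to fixpoint:
iter 1:
  A via A→a: +{a}
  A via A→b A A: +{b}
  S via S→a: +{a}
  S via S→b A: +{b}
  FIRST[S]={a,b}  FIRST[A]={a,b}
iter 2: (stable)
  FIRST[S]={a,b}  FIRST[A]={a,b}

FIRST(A) = ["a", "b"]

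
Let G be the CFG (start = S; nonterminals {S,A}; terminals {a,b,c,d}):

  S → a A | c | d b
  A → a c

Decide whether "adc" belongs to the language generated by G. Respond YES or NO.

CNF form of G:
  S -> T0 A | T2 T3 | c
  A -> T0 T1
  T0 -> a
  T1 -> c
  T2 -> d
  T3 -> b

Fill CYK table bottom-up:
  [0..0]={T0}  "a"  orig:{}
  [1..1]={T2}  "d"  orig:{}
  [2..2]={S,T1}  "c"  orig:{S}
  [0..1]=∅  "ad"
  [1..2]=∅  "dc"
  [0..2]=∅  "adc"

S ∉ T[0,2] ⇒ NO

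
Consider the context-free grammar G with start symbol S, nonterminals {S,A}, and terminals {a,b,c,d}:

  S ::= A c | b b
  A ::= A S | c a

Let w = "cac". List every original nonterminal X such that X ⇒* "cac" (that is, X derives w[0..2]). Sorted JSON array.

Convert to CNF:
  S -> A T0 | T2 T2
  A -> A S | T0 T1
  T0 -> c
  T1 -> a
  T2 -> b

Fill CYK table bottom-up — only the sub-triangle for w[0..2]:
  T[0,0] 'c' = {T0}  orig:{}
  T[1,1] 'a' = {T1}  orig:{}
  T[2,2] 'c' = {T0}  orig:{}
  T[0,1] 'ca' = {A}
  T[1,2] 'ac' = ∅
  T[0,2] 'cac' = {S}

Original NTs in T[0,2] deriving "cac": ["S"]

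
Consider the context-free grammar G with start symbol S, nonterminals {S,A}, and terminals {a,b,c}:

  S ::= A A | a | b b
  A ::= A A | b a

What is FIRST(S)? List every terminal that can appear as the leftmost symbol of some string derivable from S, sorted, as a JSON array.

FIRST sets, iterate to fixpoint:
pass 1:
  A via A→b a: +{b}
  S via S→A A: +{b}
  S via S→a: +{a}
  FIRST[S]={a,b}  FIRST[A]={b}
pass 2: (no change)
  FIRST[S]={a,b}  FIRST[A]={b}

FIRST(S) = ["a", "b"]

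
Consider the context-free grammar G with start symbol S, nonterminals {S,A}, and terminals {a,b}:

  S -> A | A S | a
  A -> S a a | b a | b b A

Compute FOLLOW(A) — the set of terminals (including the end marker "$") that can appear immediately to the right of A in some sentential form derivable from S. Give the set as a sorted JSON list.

Compute FIRST by fixpoint:
round 1:
  A via A→b a: +{b}
  S via S→A: +{b}
  S via S→a: +{a}
  FIRST[S]={a,b}  FIRST[A]={b}
round 2:
  A via A→S a a: +{a}
  FIRST[S]={a,b}  FIRST[A]={a,b}
round 3: — fixpoint
  FIRST[S]={a,b}  FIRST[A]={a,b}

FOLLOW sets:
FOLLOW(S) := {$}
pass 1:
  A→S a a: FOLLOW(S) ⊇ FIRST(a) = {a}; new: +{a}
  S→A: FOLLOW(A) ⊇ FOLLOW(S) ⊇ {$,a}; new: +{$,a}
  S→A S: FOLLOW(A) ⊇ FIRST(S) = {a,b}; new: +{b}
  S: {$,a}  A: {$,a,b}
pass 2: — fixpoint
  S: {$,a}  A: {$,a,b}

FOLLOW(A) = ["$", "a", "b"]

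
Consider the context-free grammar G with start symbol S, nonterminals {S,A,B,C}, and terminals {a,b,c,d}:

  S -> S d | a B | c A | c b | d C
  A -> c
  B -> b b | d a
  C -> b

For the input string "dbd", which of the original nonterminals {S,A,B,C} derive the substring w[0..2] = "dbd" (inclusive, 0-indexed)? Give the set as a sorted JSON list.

Convert to CNF:
  S -> S T1 | T1 C | T2 B | T3 A | T3 T0
  A -> c
  B -> T0 T0 | T1 T2
  C -> b
  T0 -> b
  T1 -> d
  T2 -> a
  T3 -> c

CYK table (by increasing span) (cells [i..j] with 0 ≤ i ≤ j ≤ 2 only):
  cell(0,0) d: {T1}  orig:{}
  cell(1,1) b: {C,T0}  orig:{C}
  cell(2,2) d: {T1}  orig:{}
  cell(0,1) db: {S}
  cell(1,2) bd: ∅
  cell(0,2) dbd: {S}

Original NTs in T[0,2] deriving "dbd": ["S"]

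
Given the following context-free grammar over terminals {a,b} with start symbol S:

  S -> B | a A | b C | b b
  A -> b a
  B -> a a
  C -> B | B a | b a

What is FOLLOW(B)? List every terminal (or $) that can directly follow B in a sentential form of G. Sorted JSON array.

Compute FIRST by fixpoint:
[1]
  A via A→b a: +{b}
  B via B→a a: +{a}
  C via C→B: +{a}
  C via C→b a: +{b}
  S via S→B: +{a}
  S via S→b C: +{b}
  FIRST(S)={a,b}  FIRST(A)={b}  FIRST(B)={a}  FIRST(C)={a,b}
[2] (no change)
  FIRST(S)={a,b}  FIRST(A)={b}  FIRST(B)={a}  FIRST(C)={a,b}

Compute FOLLOW by fixpoint:
FOLLOW(S) := {$}
round 1:
  C→B a: FOLLOW(B) ⊇ FIRST(a) = {a}; new: +{a}
  S→B: FOLLOW(B) ⊇ FOLLOW(S) ⊇ {$}; new: +{$}
  S→a A: FOLLOW(A) ⊇ FOLLOW(S) ⊇ {$}; new: +{$}
  S→b C: FOLLOW(C) ⊇ FOLLOW(S) ⊇ {$}; new: +{$}
  FOLLOW[S]={$}  FOLLOW[A]={$}  FOLLOW[B]={$,a}  FOLLOW[C]={$}
round 2: (stable)
  FOLLOW[S]={$}  FOLLOW[A]={$}  FOLLOW[B]={$,a}  FOLLOW[C]={$}

FOLLOW(B) = ["$", "a"]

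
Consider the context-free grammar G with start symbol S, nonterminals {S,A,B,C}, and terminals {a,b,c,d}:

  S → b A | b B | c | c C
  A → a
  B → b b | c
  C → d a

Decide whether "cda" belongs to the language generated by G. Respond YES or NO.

Convert to CNF:
  S -> T0 A | T0 B | T3 C | c
  A -> a
  B -> T0 T0 | c
  C -> T1 T2
  T0 -> b
  T1 -> d
  T2 -> a
  T3 -> c

CYK table (by increasing span):
  [0..0]={B,S,T3}  "c"  orig:{B,S}
  [1..1]={T1}  "d"  orig:{}
  [2..2]={A,T2}  "a"  orig:{A}
  [0..1]=∅  "cd"
  [1..2]={C}  "da"
  [0..2]={S}  "cda"

S ∈ T[0,2] ⇒ YES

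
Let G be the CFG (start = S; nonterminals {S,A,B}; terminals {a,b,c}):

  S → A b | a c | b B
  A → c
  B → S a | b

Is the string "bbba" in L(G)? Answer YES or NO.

Convert to CNF:
  S -> A T1 | T0 T2 | T1 B
  A -> c
  B -> S T0 | b
  T0 -> a
  T1 -> b
  T2 -> c

CYK table (by increasing span):
  cell(0,0) b: {B,T1}  orig:{B}
  cell(1,1) b: {B,T1}  orig:{B}
  cell(2,2) b: {B,T1}  orig:{B}
  cell(3,3) a: {T0}  orig:{}
  cell(0,1) bb: {S}
  cell(1,2) bb: {S}
  cell(2,3) ba: ∅
  cell(0,2) bbb: ∅
  cell(1,3) bba: {B}
  cell(0,3) bbba: {S}

S ∈ T[0,3] ⇒ YES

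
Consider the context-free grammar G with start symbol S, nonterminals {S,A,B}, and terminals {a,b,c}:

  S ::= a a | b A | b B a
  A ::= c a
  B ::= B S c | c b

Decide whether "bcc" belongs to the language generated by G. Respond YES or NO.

Convert to CNF:
  S -> T1 T1 | T2 A | T2 X4
  A -> T0 T1
  B -> B X3 | T0 T2
  T0 -> c
  T1 -> a
  T2 -> b
  X3 -> S T0
  X4 -> B T1

Fill CYK table bottom-up:
  cell(0,0) b: {T2}  orig:{}
  cell(1,1) c: {T0}  orig:{}
  cell(2,2) c: {T0}  orig:{}
  cell(0,1) bc: ∅
  cell(1,2) cc: ∅
  cell(0,2) bcc: ∅

S ∉ T[0,2] ⇒ NO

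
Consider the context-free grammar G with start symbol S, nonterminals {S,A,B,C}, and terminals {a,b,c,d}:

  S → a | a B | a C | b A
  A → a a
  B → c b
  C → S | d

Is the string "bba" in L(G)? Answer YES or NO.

Convert to CNF:
  S -> T0 B | T0 C | T2 A | a
  A -> T0 T0
  B -> T1 T2
  C -> T0 B | T0 C | T2 A | a | d
  T0 -> a
  T1 -> c
  T2 -> b

Fill CYK table bottom-up:
  [0..0]={T2}  "b"  orig:{}
  [1..1]={T2}  "b"  orig:{}
  [2..2]={C,S,T0}  "a"  orig:{C,S}
  [0..1]=∅  "bb"
  [1..2]=∅  "ba"
  [0..2]=∅  "bba"

S ∉ T[0,2] ⇒ NO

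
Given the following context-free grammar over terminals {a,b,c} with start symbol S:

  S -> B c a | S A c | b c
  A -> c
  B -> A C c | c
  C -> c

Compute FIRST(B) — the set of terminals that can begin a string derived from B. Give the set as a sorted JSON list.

Compute FIRST by fixpoint:
iter 1:
  A via A→c: +{c}
  B via B→A C c: +{c}
  C via C→c: +{c}
  S via S→B c a: +{c}
  S via S→b c: +{b}
  FIRST(S)={b,c}  FIRST(A)={c}  FIRST(B)={c}  FIRST(C)={c}
iter 2: — fixpoint
  FIRST(S)={b,c}  FIRST(A)={c}  FIRST(B)={c}  FIRST(C)={c}

FIRST(B) = ["c"]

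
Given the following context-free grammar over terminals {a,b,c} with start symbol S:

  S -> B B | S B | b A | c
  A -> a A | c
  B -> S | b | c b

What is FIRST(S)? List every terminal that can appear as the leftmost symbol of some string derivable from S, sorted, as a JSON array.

Compute FIRST by fixpoint:
round 1:
  A via A→a A: +{a}
  A via A→c: +{c}
  B via B→b: +{b}
  B via B→c b: +{c}
  S via S→B B: +{b,c}
  FIRST(S)={b,c}  FIRST(A)={a,c}  FIRST(B)={b,c}
round 2: — fixpoint
  FIRST(S)={b,c}  FIRST(A)={a,c}  FIRST(B)={b,c}

FIRST(S) = ["b", "c"]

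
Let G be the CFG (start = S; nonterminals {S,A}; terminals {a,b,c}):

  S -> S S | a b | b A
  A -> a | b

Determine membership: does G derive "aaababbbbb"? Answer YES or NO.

CNF form of G:
  S -> S S | T0 T1 | T1 A
  A -> a | b
  T0 -> a
  T1 -> b

Fill CYK table bottom-up:
  [0..0]={A,T0}  "a"  orig:{A}
  [1..1]={A,T0}  "a"  orig:{A}
  [2..2]={A,T0}  "a"  orig:{A}
  [3..3]={A,T1}  "b"  orig:{A}
  [4..4]={A,T0}  "a"  orig:{A}
  [5..5]={A,T1}  "b"  orig:{A}
  [6..6]={A,T1}  "b"  orig:{A}
  [7..7]={A,T1}  "b"  orig:{A}
  [8..8]={A,T1}  "b"  orig:{A}
  [9..9]={A,T1}  "b"  orig:{A}
  [0..1]=∅  "aa"
  [1..2]=∅  "aa"
  [2..3]={S}  "ab"
  [3..4]={S}  "ba"
  [4..5]={S}  "ab"
  [5..6]={S}  "bb"
  [6..7]={S}  "bb"
  [7..8]={S}  "bb"
  [8..9]={S}  "bb"
  [0..2]=∅  "aaa"
  [1..3]=∅  "aab"
  [2..4]=∅  "aba"
  [3..5]=∅  "bab"
  [4..6]=∅  "abb"
  [5..7]=∅  "bbb"
  [6..8]=∅  "bbb"
  [7..9]=∅  "bbb"
  [0..3]=∅  "aaab"
  [1..4]=∅  "aaba"
  [2..5]={S}  "abab"
  [3..6]={S}  "babb"
  [4..7]={S}  "abbb"
  [5..8]={S}  "bbbb"
  [6..9]={S}  "bbbb"
  [0..4]=∅  "aaaba"
  [1..5]=∅  "aabab"
  [2..6]=∅  "ababb"
  [3..7]=∅  "babbb"
  [4..8]=∅  "abbbb"
  [5..9]=∅  "bbbbb"
  [0..5]=∅  "aaabab"
  [1..6]=∅  "aababb"
  [2..7]={S}  "ababbb"
  [3..8]={S}  "babbbb"
  [4..9]={S}  "abbbbb"
  [0..6]=∅  "aaababb"
  [1..7]=∅  "aababbb"
  [2..8]=∅  "ababbbb"
  [3..9]=∅  "babbbbb"
  [0..7]=∅  "aaababbb"
  [1..8]=∅  "aababbbb"
  [2..9]={S}  "ababbbbb"
  [0..8]=∅  "aaababbbb"
  [1..9]=∅  "aababbbbb"
  [0..9]=∅  "aaababbbbb"

S ∉ T[0,9] ⇒ NO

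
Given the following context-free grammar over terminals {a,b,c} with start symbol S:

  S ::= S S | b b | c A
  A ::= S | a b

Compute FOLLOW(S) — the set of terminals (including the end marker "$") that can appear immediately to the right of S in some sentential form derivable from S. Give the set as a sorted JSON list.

Compute FIRST by fixpoint:
pass 1:
  A via A→a b: +{a}
  S via S→b b: +{b}
  S via S→c A: +{c}
  S: {b,c}  A: {a}
pass 2:
  A via A→S: +{b,c}
  S: {b,c}  A: {a,b,c}
pass 3: (stable)
  S: {b,c}  A: {a,b,c}

FOLLOW sets:
FOLLOW(S) := {$}
[1]
  S→S S: FOLLOW(S) ⊇ FIRST(S) = {b,c}; new: +{b,c}
  S→c A: FOLLOW(A) ⊇ FOLLOW(S) ⊇ {$,b,c}; new: +{$,b,c}
  FOLLOW(S)={$,b,c}  FOLLOW(A)={$,b,c}
[2] (no change)
  FOLLOW(S)={$,b,c}  FOLLOW(A)={$,b,c}

FOLLOW(S) = ["$", "b", "c"]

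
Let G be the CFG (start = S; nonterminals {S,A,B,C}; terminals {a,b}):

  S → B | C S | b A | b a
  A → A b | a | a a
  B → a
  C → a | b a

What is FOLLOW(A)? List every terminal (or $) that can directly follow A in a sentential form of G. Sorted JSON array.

FIRST iteration:
[1]
  A via A→a: +{a}
  B via B→a: +{a}
  C via C→a: +{a}
  C via C→b a: +{b}
  S via S→B: +{a}
  S via S→C S: +{b}
  FIRST(S)={a,b}  FIRST(A)={a}  FIRST(B)={a}  FIRST(C)={a,b}
[2] (stable)
  FIRST(S)={a,b}  FIRST(A)={a}  FIRST(B)={a}  FIRST(C)={a,b}

Compute FOLLOW by fixpoint:
seed FOLLOW(S) with $
iter 1:
  A→A b: FOLLOW(A) ⊇ FIRST(b) = {b}; new: +{b}
  S→B: FOLLOW(B) ⊇ FOLLOW(S) ⊇ {$}; new: +{$}
  S→C S: FOLLOW(C) ⊇ FIRST(S) = {a,b}; new: +{a,b}
  S→b A: FOLLOW(A) ⊇ FOLLOW(S) ⊇ {$}; new: +{$}
  FOLLOW[S]={$}  FOLLOW[A]={$,b}  FOLLOW[B]={$}  FOLLOW[C]={a,b}
iter 2: (no change)
  FOLLOW[S]={$}  FOLLOW[A]={$,b}  FOLLOW[B]={$}  FOLLOW[C]={a,b}

FOLLOW(A) = ["$", "b"]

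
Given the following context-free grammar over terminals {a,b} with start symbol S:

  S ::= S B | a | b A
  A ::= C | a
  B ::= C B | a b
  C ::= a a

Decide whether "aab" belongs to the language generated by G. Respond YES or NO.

CNF form of G:
  S -> S B | T1 A | a
  A -> T0 T0 | a
  B -> C B | T0 T1
  C -> T0 T0
  T0 -> a
  T1 -> b

CYK fill:
  T[0,0] 'a' = {A,S,T0}  orig:{A,S}
  T[1,1] 'a' = {A,S,T0}  orig:{A,S}
  T[2,2] 'b' = {T1}  orig:{}
  T[0,1] 'aa' = {A,C}
  T[1,2] 'ab' = {B}
  T[0,2] 'aab' = {S}

S ∈ T[0,2] ⇒ YES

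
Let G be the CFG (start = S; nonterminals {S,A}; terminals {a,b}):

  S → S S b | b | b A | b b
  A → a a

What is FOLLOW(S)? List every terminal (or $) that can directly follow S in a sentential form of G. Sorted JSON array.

FIRST iteration:
iter 1:
  A via A→a a: +{a}
  S via S→b: +{b}
  S: {b}  A: {a}
iter 2: — fixpoint
  S: {b}  A: {a}

Compute FOLLOW by fixpoint:
FOLLOW(S) := {$}
iter 1:
  S→S S b: FOLLOW(S) ⊇ FIRST(S) = {b}; new: +{b}
  S→b A: FOLLOW(A) ⊇ FOLLOW(S) ⊇ {$,b}; new: +{$,b}
  FOLLOW[S]={$,b}  FOLLOW[A]={$,b}
iter 2: — fixpoint
  FOLLOW[S]={$,b}  FOLLOW[A]={$,b}

FOLLOW(S) = ["$", "b"]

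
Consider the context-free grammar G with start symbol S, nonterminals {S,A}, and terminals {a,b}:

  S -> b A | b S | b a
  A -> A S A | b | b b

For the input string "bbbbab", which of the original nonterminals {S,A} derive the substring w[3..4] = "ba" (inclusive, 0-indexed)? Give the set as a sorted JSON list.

CNF form of G:
  S -> T0 A | T0 S | T0 T1
  A -> A X2 | T0 T0 | b
  T0 -> b
  T1 -> a
  X2 -> S A

Fill CYK table bottom-up — only the sub-triangle for w[3..4]:
  cell(3,3) b: {A,T0}  orig:{A}
  cell(4,4) a: {T1}  orig:{}
  cell(3,4) ba: {S}

Original NTs in T[3,4] deriving "ba": ["S"]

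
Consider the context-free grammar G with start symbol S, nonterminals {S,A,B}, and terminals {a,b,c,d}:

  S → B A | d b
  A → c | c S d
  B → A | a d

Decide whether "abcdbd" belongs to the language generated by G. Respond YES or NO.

Convert to CNF:
  S -> B A | T1 T3
  A -> T0 X4 | c
  B -> T0 X5 | T2 T1 | c
  T0 -> c
  T1 -> d
  T2 -> a
  T3 -> b
  X4 -> S T1
  X5 -> S T1

Fill CYK table bottom-up:
  [0..0]={T2}  "a"  orig:{}
  [1..1]={T3}  "b"  orig:{}
  [2..2]={A,B,T0}  "c"  orig:{A,B}
  [3..3]={T1}  "d"  orig:{}
  [4..4]={T3}  "b"  orig:{}
  [5..5]={T1}  "d"  orig:{}
  [0..1]=∅  "ab"
  [1..2]=∅  "bc"
  [2..3]=∅  "cd"
  [3..4]={S}  "db"
  [4..5]=∅  "bd"
  [0..2]=∅  "abc"
  [1..3]=∅  "bcd"
  [2..4]=∅  "cdb"
  [3..5]={X4,X5}  "dbd"  orig:{}
  [0..3]=∅  "abcd"
  [1..4]=∅  "bcdb"
  [2..5]={A,B}  "cdbd"
  [0..4]=∅  "abcdb"
  [1..5]=∅  "bcdbd"
  [0..5]=∅  "abcdbd"

S ∉ T[0,5] ⇒ NO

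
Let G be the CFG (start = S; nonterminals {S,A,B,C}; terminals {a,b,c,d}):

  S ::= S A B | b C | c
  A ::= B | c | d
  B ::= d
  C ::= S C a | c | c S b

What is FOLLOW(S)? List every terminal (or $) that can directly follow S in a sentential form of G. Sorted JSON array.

Compute FIRST by fixpoint:
iter 1:
  A via A→c: +{c}
  A via A→d: +{d}
  B via B→d: +{d}
  C via C→c: +{c}
  S via S→b C: +{b}
  S via S→c: +{c}
  FIRST[S]={b,c}  FIRST[A]={c,d}  FIRST[B]={d}  FIRST[C]={c}
iter 2:
  C via C→S C a: +{b}
  FIRST[S]={b,c}  FIRST[A]={c,d}  FIRST[B]={d}  FIRST[C]={b,c}
iter 3: done
  FIRST[S]={b,c}  FIRST[A]={c,d}  FIRST[B]={d}  FIRST[C]={b,c}

FOLLOW iteration:
initialize: $ ∈ FOLLOW(S)
[1]
  C→S C a: FOLLOW(S) ⊇ FIRST(C) = {b,c}; new: +{b,c}
  C→S C a: FOLLOW(C) ⊇ FIRST(a) = {a}; new: +{a}
  S→S A B: FOLLOW(S) ⊇ FIRST(A) = {c,d}; new: +{d}
  S→S A B: FOLLOW(A) ⊇ FIRST(B) = {d}; new: +{d}
  S→S A B: FOLLOW(B) ⊇ FOLLOW(S) ⊇ {$,b,c,d}; new: +{$,b,c,d}
  S→b C: FOLLOW(C) ⊇ FOLLOW(S) ⊇ {$,b,c,d}; new: +{$,b,c,d}
  FOLLOW[S]={$,b,c,d}  FOLLOW[A]={d}  FOLLOW[B]={$,b,c,d}  FOLLOW[C]={$,a,b,c,d}
[2] done
  FOLLOW[S]={$,b,c,d}  FOLLOW[A]={d}  FOLLOW[B]={$,b,c,d}  FOLLOW[C]={$,a,b,c,d}

FOLLOW(S) = ["$", "b", "c", "d"]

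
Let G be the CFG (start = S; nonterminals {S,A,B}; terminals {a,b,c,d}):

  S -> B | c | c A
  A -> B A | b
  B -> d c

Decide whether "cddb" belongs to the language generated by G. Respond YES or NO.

Convert to CNF:
  S -> T0 T1 | T1 A | c
  A -> B A | b
  B -> T0 T1
  T0 -> d
  T1 -> c

Fill CYK table bottom-up:
  [0..0]={S,T1}  "c"  orig:{S}
  [1..1]={T0}  "d"  orig:{}
  [2..2]={T0}  "d"  orig:{}
  [3..3]={A}  "b"
  [0..1]=∅  "cd"
  [1..2]=∅  "dd"
  [2..3]=∅  "db"
  [0..2]=∅  "cdd"
  [1..3]=∅  "ddb"
  [0..3]=∅  "cddb"

S ∉ T[0,3] ⇒ NO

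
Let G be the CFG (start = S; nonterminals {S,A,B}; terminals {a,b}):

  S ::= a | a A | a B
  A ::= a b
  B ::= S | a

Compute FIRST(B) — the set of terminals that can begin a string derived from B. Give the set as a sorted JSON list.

Compute FIRST by fixpoint:
[1]
  A via A→a b: +{a}
  B via B→a: +{a}
  S via S→a: +{a}
  FIRST(S)={a}  FIRST(A)={a}  FIRST(B)={a}
[2] (no change)
  FIRST(S)={a}  FIRST(A)={a}  FIRST(B)={a}

FIRST(B) = ["a"]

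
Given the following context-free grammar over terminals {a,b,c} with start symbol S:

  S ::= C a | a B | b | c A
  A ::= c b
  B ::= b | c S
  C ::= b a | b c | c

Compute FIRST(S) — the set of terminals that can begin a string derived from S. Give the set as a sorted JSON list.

Compute FIRST by fixpoint:
[1]
  A via A→c b: +{c}
  B via B→b: +{b}
  B via B→c S: +{c}
  C via C→b a: +{b}
  C via C→c: +{c}
  S via S→C a: +{b,c}
  S via S→a B: +{a}
  S: {a,b,c}  A: {c}  B: {b,c}  C: {b,c}
[2] (stable)
  S: {a,b,c}  A: {c}  B: {b,c}  C: {b,c}

FIRST(S) = ["a", "b", "c"]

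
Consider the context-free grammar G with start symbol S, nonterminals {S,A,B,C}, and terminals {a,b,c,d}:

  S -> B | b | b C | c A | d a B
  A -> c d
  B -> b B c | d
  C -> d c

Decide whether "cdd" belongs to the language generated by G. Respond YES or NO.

Convert to CNF:
  S -> T0 A | T1 X6 | T2 C | T2 X5 | b | d
  A -> T0 T1
  B -> T2 X4 | d
  C -> T1 T0
  T0 -> c
  T1 -> d
  T2 -> b
  T3 -> a
  X4 -> B T0
  X5 -> B T0
  X6 -> T3 B

Fill CYK table bottom-up:
  cell(0,0) c: {T0}  orig:{}
  cell(1,1) d: {B,S,T1}  orig:{B,S}
  cell(2,2) d: {B,S,T1}  orig:{B,S}
  cell(0,1) cd: {A}
  cell(1,2) dd: ∅
  cell(0,2) cdd: ∅

S ∉ T[0,2] ⇒ NO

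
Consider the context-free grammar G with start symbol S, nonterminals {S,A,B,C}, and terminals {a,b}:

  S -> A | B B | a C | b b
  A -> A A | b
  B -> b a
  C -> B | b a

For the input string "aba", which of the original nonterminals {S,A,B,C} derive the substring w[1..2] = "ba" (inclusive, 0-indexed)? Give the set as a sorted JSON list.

CNF form of G:
  S -> A A | B B | T0 T0 | T1 C | b
  A -> A A | b
  B -> T0 T1
  C -> T0 T1
  T0 -> b
  T1 -> a

Fill CYK table bottom-up (cells [i..j] with 1 ≤ i ≤ j ≤ 2 only):
  [1..1]={A,S,T0}  "b"  orig:{A,S}
  [2..2]={T1}  "a"  orig:{}
  [1..2]={B,C}  "ba"

Original NTs in T[1,2] deriving "ba": ["B", "C"]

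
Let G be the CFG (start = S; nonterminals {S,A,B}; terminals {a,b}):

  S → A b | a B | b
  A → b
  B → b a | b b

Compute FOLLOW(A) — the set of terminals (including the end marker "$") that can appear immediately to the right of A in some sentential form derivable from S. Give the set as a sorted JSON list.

FIRST sets, iterate to fixpoint:
round 1:
  A via A→b: +{b}
  B via B→b a: +{b}
  S via S→A b: +{b}
  S via S→a B: +{a}
  FIRST(S)={a,b}  FIRST(A)={b}  FIRST(B)={b}
round 2: done
  FIRST(S)={a,b}  FIRST(A)={b}  FIRST(B)={b}

Compute FOLLOW by fixpoint:
initialize: $ ∈ FOLLOW(S)
iter 1:
  S→A b: FOLLOW(A) ⊇ FIRST(b) = {b}; new: +{b}
  S→a B: FOLLOW(B) ⊇ FOLLOW(S) ⊇ {$}; new: +{$}
  FOLLOW(S)={$}  FOLLOW(A)={b}  FOLLOW(B)={$}
iter 2: (no change)
  FOLLOW(S)={$}  FOLLOW(A)={b}  FOLLOW(B)={$}

FOLLOW(A) = ["b"]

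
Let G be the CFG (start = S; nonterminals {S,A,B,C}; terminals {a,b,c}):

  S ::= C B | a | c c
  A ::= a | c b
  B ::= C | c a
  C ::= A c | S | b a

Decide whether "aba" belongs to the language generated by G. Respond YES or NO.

CNF form of G:
  S -> C B | T0 T0 | a
  A -> T0 T1 | a
  B -> A T0 | C B | T0 T0 | T0 T2 | T1 T2 | a
  C -> A T0 | C B | T0 T0 | T1 T2 | a
  T0 -> c
  T1 -> b
  T2 -> a

Fill CYK table bottom-up:
  T[0,0] 'a' = {A,B,C,S,T2}  orig:{A,B,C,S}
  T[1,1] 'b' = {T1}  orig:{}
  T[2,2] 'a' = {A,B,C,S,T2}  orig:{A,B,C,S}
  T[0,1] 'ab' = ∅
  T[1,2] 'ba' = {B,C}
  T[0,2] 'aba' = {B,C,S}

S ∈ T[0,2] ⇒ YES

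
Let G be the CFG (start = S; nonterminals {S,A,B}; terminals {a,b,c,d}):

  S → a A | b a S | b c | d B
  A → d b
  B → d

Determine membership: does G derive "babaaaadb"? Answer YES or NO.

Convert to CNF:
  S -> T0 B | T1 T3 | T1 X4 | T2 A
  A -> T0 T1
  B -> d
  T0 -> d
  T1 -> b
  T2 -> a
  T3 -> c
  X4 -> T2 S

CYK fill:
  T[0,0] 'b' = {T1}  orig:{}
  T[1,1] 'a' = {T2}  orig:{}
  T[2,2] 'b' = {T1}  orig:{}
  T[3,3] 'a' = {T2}  orig:{}
  T[4,4] 'a' = {T2}  orig:{}
  T[5,5] 'a' = {T2}  orig:{}
  T[6,6] 'a' = {T2}  orig:{}
  T[7,7] 'd' = {B,T0}  orig:{B}
  T[8,8] 'b' = {T1}  orig:{}
  T[0,1] 'ba' = ∅
  T[1,2] 'ab' = ∅
  T[2,3] 'ba' = ∅
  T[3,4] 'aa' = ∅
  T[4,5] 'aa' = ∅
  T[5,6] 'aa' = ∅
  T[6,7] 'ad' = ∅
  T[7,8] 'db' = {A}
  T[0,2] 'bab' = ∅
  T[1,3] 'aba' = ∅
  T[2,4] 'baa' = ∅
  T[3,5] 'aaa' = ∅
  T[4,6] 'aaa' = ∅
  T[5,7] 'aad' = ∅
  T[6,8] 'adb' = {S}
  T[0,3] 'baba' = ∅
  T[1,4] 'abaa' = ∅
  T[2,5] 'baaa' = ∅
  T[3,6] 'aaaa' = ∅
  T[4,7] 'aaad' = ∅
  T[5,8] 'aadb' = {X4}  orig:{}
  T[0,4] 'babaa' = ∅
  T[1,5] 'abaaa' = ∅
  T[2,6] 'baaaa' = ∅
  T[3,7] 'aaaad' = ∅
  T[4,8] 'aaadb' = ∅
  T[0,5] 'babaaa' = ∅
  T[1,6] 'abaaaa' = ∅
  T[2,7] 'baaaad' = ∅
  T[3,8] 'aaaadb' = ∅
  T[0,6] 'babaaaa' = ∅
  T[1,7] 'abaaaad' = ∅
  T[2,8] 'baaaadb' = ∅
  T[0,7] 'babaaaad' = ∅
  T[1,8] 'abaaaadb' = ∅
  T[0,8] 'babaaaadb' = ∅

S ∉ T[0,8] ⇒ NO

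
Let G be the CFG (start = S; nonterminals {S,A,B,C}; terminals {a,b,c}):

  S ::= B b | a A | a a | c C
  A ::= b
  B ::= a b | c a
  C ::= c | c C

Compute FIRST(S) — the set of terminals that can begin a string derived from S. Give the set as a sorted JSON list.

Compute FIRST by fixpoint:
pass 1:
  A via A→b: +{b}
  B via B→a b: +{a}
  B via B→c a: +{c}
  C via C→c: +{c}
  S via S→B b: +{a,c}
  FIRST(S)={a,c}  FIRST(A)={b}  FIRST(B)={a,c}  FIRST(C)={c}
pass 2: (no change)
  FIRST(S)={a,c}  FIRST(A)={b}  FIRST(B)={a,c}  FIRST(C)={c}

FIRST(S) = ["a", "c"]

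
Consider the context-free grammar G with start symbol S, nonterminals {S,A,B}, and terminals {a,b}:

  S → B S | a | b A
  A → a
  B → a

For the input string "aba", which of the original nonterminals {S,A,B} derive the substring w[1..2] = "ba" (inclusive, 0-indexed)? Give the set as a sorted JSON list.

Convert to CNF:
  S -> B S | T0 A | a
  A -> a
  B -> a
  T0 -> b

Fill CYK table bottom-up, restricted to cells inside w[1..2]:
  [1..1]={T0}  "b"  orig:{}
  [2..2]={A,B,S}  "a"
  [1..2]={S}  "ba"

Original NTs in T[1,2] deriving "ba": ["S"]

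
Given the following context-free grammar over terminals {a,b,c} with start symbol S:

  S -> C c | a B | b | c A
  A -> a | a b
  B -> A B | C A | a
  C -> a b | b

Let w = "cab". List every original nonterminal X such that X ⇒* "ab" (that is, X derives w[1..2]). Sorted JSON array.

CNF form of G:
  S -> C T2 | T0 B | T2 A | b
  A -> T0 T1 | a
  B -> A B | C A | a
  C -> T0 T1 | b
  T0 -> a
  T1 -> b
  T2 -> c

CYK table (by increasing span) — only the sub-triangle for w[1..2]:
  [1..1]={A,B,T0}  "a"  orig:{A,B}
  [2..2]={C,S,T1}  "b"  orig:{C,S}
  [1..2]={A,C}  "ab"

Original NTs in T[1,2] deriving "ab": ["A", "C"]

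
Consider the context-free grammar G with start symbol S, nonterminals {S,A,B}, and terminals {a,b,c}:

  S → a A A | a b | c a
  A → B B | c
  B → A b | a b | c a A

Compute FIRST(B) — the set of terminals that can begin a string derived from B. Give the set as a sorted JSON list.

FIRST iteration:
round 1:
  A via A→c: +{c}
  B via B→A b: +{c}
  B via B→a b: +{a}
  S via S→a A A: +{a}
  S via S→c a: +{c}
  FIRST(S)={a,c}  FIRST(A)={c}  FIRST(B)={a,c}
round 2:
  A via A→B B: +{a}
  FIRST(S)={a,c}  FIRST(A)={a,c}  FIRST(B)={a,c}
round 3: (stable)
  FIRST(S)={a,c}  FIRST(A)={a,c}  FIRST(B)={a,c}

FIRST(B) = ["a", "c"]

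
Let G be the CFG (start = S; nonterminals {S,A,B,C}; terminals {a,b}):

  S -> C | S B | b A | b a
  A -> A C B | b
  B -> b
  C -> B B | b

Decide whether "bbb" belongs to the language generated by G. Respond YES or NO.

Convert to CNF:
  S -> B B | S B | T0 A | T0 T1 | b
  A -> A X2 | b
  B -> b
  C -> B B | b
  T0 -> b
  T1 -> a
  X2 -> C B

Fill CYK table bottom-up:
  T[0,0] 'b' = {A,B,C,S,T0}  orig:{A,B,C,S}
  T[1,1] 'b' = {A,B,C,S,T0}  orig:{A,B,C,S}
  T[2,2] 'b' = {A,B,C,S,T0}  orig:{A,B,C,S}
  T[0,1] 'bb' = {C,S,X2}  orig:{C,S}
  T[1,2] 'bb' = {C,S,X2}  orig:{C,S}
  T[0,2] 'bbb' = {A,S,X2}  orig:{A,S}

S ∈ T[0,2] ⇒ YES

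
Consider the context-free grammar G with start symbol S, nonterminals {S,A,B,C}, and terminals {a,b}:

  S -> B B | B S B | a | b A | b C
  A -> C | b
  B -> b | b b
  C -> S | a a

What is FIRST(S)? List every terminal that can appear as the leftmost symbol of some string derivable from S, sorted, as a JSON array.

FIRST sets, iterate to fixpoint:
[1]
  A via A→b: +{b}
  B via B→b: +{b}
  C via C→a a: +{a}
  S via S→B B: +{b}
  S via S→a: +{a}
  FIRST(S)={a,b}  FIRST(A)={b}  FIRST(B)={b}  FIRST(C)={a}
[2]
  A via A→C: +{a}
  C via C→S: +{b}
  FIRST(S)={a,b}  FIRST(A)={a,b}  FIRST(B)={b}  FIRST(C)={a,b}
[3] (no change)
  FIRST(S)={a,b}  FIRST(A)={a,b}  FIRST(B)={b}  FIRST(C)={a,b}

FIRST(S) = ["a", "b"]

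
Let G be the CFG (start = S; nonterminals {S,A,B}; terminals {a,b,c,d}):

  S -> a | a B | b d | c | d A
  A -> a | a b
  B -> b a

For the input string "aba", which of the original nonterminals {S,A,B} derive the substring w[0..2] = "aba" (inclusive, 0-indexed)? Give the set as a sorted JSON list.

CNF form of G:
  S -> T0 B | T1 T2 | T2 A | a | c
  A -> T0 T1 | a
  B -> T1 T0
  T0 -> a
  T1 -> b
  T2 -> d

CYK table (by increasing span) (cells [i..j] with 0 ≤ i ≤ j ≤ 2 only):
  cell(0,0) a: {A,S,T0}  orig:{A,S}
  cell(1,1) b: {T1}  orig:{}
  cell(2,2) a: {A,S,T0}  orig:{A,S}
  cell(0,1) ab: {A}
  cell(1,2) ba: {B}
  cell(0,2) aba: {S}

Original NTs in T[0,2] deriving "aba": ["S"]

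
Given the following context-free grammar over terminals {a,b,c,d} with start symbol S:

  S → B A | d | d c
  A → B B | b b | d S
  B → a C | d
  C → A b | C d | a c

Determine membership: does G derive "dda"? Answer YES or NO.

Convert to CNF:
  S -> B A | T1 T3 | d
  A -> B B | T0 T0 | T1 S
  B -> T2 C | d
  C -> A T0 | C T1 | T2 T3
  T0 -> b
  T1 -> d
  T2 -> a
  T3 -> c

Fill CYK table bottom-up:
  [0..0]={B,S,T1}  "d"  orig:{B,S}
  [1..1]={B,S,T1}  "d"  orig:{B,S}
  [2..2]={T2}  "a"  orig:{}
  [0..1]={A}  "dd"
  [1..2]=∅  "da"
  [0..2]=∅  "dda"

S ∉ T[0,2] ⇒ NO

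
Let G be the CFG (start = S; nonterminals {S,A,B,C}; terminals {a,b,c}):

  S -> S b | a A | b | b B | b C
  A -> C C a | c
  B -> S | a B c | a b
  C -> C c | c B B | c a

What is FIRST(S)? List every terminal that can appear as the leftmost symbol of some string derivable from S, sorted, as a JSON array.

Compute FIRST by fixpoint:
round 1:
  A via A→c: +{c}
  B via B→a B c: +{a}
  C via C→c B B: +{c}
  S via S→a A: +{a}
  S via S→b: +{b}
  S: {a,b}  A: {c}  B: {a}  C: {c}
round 2:
  B via B→S: +{b}
  S: {a,b}  A: {c}  B: {a,b}  C: {c}
round 3: done
  S: {a,b}  A: {c}  B: {a,b}  C: {c}

FIRST(S) = ["a", "b"]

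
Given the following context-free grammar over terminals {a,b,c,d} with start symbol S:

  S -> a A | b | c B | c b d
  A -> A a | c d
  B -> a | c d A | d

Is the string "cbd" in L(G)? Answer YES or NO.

Convert to CNF:
  S -> T0 A | T1 B | T1 X5 | b
  A -> A T0 | T1 T2
  B -> T1 X4 | a | d
  T0 -> a
  T1 -> c
  T2 -> d
  T3 -> b
  X4 -> T2 A
  X5 -> T3 T2

Fill CYK table bottom-up:
  [0..0]={T1}  "c"  orig:{}
  [1..1]={S,T3}  "b"  orig:{S}
  [2..2]={B,T2}  "d"  orig:{B}
  [0..1]=∅  "cb"
  [1..2]={X5}  "bd"  orig:{}
  [0..2]={S}  "cbd"

S ∈ T[0,2] ⇒ YES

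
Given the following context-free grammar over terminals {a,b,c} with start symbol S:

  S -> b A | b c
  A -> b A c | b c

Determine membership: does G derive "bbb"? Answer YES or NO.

CNF form of G:
  S -> T0 A | T0 T1
  A -> T0 T1 | T0 X2
  T0 -> b
  T1 -> c
  X2 -> A T1

Fill CYK table bottom-up:
  cell(0,0) b: {T0}  orig:{}
  cell(1,1) b: {T0}  orig:{}
  cell(2,2) b: {T0}  orig:{}
  cell(0,1) bb: ∅
  cell(1,2) bb: ∅
  cell(0,2) bbb: ∅

S ∉ T[0,2] ⇒ NO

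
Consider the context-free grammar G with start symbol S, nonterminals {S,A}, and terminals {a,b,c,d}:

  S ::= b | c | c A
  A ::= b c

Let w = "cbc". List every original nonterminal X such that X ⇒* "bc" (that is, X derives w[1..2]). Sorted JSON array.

Convert to CNF:
  S -> T1 A | b | c
  A -> T0 T1
  T0 -> b
  T1 -> c

CYK fill (cells [i..j] with 1 ≤ i ≤ j ≤ 2 only):
  T[1,1] 'b' = {S,T0}  orig:{S}
  T[2,2] 'c' = {S,T1}  orig:{S}
  T[1,2] 'bc' = {A}

Original NTs in T[1,2] deriving "bc": ["A"]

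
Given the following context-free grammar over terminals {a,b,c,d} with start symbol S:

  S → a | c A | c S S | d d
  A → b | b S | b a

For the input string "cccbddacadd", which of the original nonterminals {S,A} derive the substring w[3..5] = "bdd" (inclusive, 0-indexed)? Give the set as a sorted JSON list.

Convert to CNF:
  S -> T2 A | T2 X4 | T3 T3 | a
  A -> T0 S | T0 T1 | b
  T0 -> b
  T1 -> a
  T2 -> c
  T3 -> d
  X4 -> S S

CYK table (by increasing span), restricted to cells inside w[3..5]:
  cell(3,3) b: {A,T0}  orig:{A}
  cell(4,4) d: {T3}  orig:{}
  cell(5,5) d: {T3}  orig:{}
  cell(3,4) bd: ∅
  cell(4,5) dd: {S}
  cell(3,5) bdd: {A}

Original NTs in T[3,5] deriving "bdd": ["A"]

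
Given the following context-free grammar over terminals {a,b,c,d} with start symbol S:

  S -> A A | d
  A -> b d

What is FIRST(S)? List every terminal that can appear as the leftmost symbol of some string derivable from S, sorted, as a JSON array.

FIRST sets, iterate to fixpoint:
iter 1:
  A via A→b d: +{b}
  S via S→A A: +{b}
  S via S→d: +{d}
  S: {b,d}  A: {b}
iter 2: done
  S: {b,d}  A: {b}

FIRST(S) = ["b", "d"]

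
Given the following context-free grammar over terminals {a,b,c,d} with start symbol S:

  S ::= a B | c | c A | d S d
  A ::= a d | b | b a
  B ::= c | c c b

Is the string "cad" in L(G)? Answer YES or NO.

Convert to CNF:
  S -> T0 B | T1 X5 | T3 A | c
  A -> T0 T1 | T2 T0 | b
  B -> T3 X4 | c
  T0 -> a
  T1 -> d
  T2 -> b
  T3 -> c
  X4 -> T3 T2
  X5 -> S T1

CYK table (by increasing span):
  cell(0,0) c: {B,S,T3}  orig:{B,S}
  cell(1,1) a: {T0}  orig:{}
  cell(2,2) d: {T1}  orig:{}
  cell(0,1) ca: ∅
  cell(1,2) ad: {A}
  cell(0,2) cad: {S}

S ∈ T[0,2] ⇒ YES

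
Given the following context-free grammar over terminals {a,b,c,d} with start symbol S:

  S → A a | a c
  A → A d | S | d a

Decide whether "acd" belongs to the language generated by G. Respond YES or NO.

CNF form of G:
  S -> A T0 | T0 T2
  A -> A T0 | A T1 | T0 T2 | T1 T0
  T0 -> a
  T1 -> d
  T2 -> c

CYK fill:
  [0..0]={T0}  "a"  orig:{}
  [1..1]={T2}  "c"  orig:{}
  [2..2]={T1}  "d"  orig:{}
  [0..1]={A,S}  "ac"
  [1..2]=∅  "cd"
  [0..2]={A}  "acd"

S ∉ T[0,2] ⇒ NO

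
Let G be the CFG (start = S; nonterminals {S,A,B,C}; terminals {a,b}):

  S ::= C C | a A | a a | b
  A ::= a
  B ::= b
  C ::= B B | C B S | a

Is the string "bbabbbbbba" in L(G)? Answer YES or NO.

CNF form of G:
  S -> C C | T0 A | T0 T0 | b
  A -> a
  B -> b
  C -> B B | C X1 | a
  T0 -> a
  X1 -> B S

CYK fill:
  [0..0]={B,S}  "b"
  [1..1]={B,S}  "b"
  [2..2]={A,C,T0}  "a"  orig:{A,C}
  [3..3]={B,S}  "b"
  [4..4]={B,S}  "b"
  [5..5]={B,S}  "b"
  [6..6]={B,S}  "b"
  [7..7]={B,S}  "b"
  [8..8]={B,S}  "b"
  [9..9]={A,C,T0}  "a"  orig:{A,C}
  [0..1]={C,X1}  "bb"  orig:{C}
  [1..2]=∅  "ba"
  [2..3]=∅  "ab"
  [3..4]={C,X1}  "bb"  orig:{C}
  [4..5]={C,X1}  "bb"  orig:{C}
  [5..6]={C,X1}  "bb"  orig:{C}
  [6..7]={C,X1}  "bb"  orig:{C}
  [7..8]={C,X1}  "bb"  orig:{C}
  [8..9]=∅  "ba"
  [0..2]={S}  "bba"
  [1..3]=∅  "bab"
  [2..4]={C,S}  "abb"
  [3..5]=∅  "bbb"
  [4..6]=∅  "bbb"
  [5..7]=∅  "bbb"
  [6..8]=∅  "bbb"
  [7..9]={S}  "bba"
  [0..3]=∅  "bbab"
  [1..4]={X1}  "babb"  orig:{}
  [2..5]=∅  "abbb"
  [3..6]={C,S}  "bbbb"
  [4..7]={C,S}  "bbbb"
  [5..8]={C,S}  "bbbb"
  [6..9]={X1}  "bbba"  orig:{}
  [0..4]={S}  "bbabb"
  [1..5]=∅  "babbb"
  [2..6]={C,S}  "abbbb"
  [3..7]={X1}  "bbbbb"  orig:{}
  [4..8]={X1}  "bbbbb"  orig:{}
  [5..9]={S}  "bbbba"
  [0..5]=∅  "bbabbb"
  [1..6]={X1}  "babbbb"  orig:{}
  [2..7]={C}  "abbbbb"
  [3..8]={C,S}  "bbbbbb"
  [4..9]={C,X1}  "bbbbba"  orig:{C}
  [0..6]={S}  "bbabbbb"
  [1..7]=∅  "babbbbb"
  [2..8]={C,S}  "abbbbbb"
  [3..9]={S}  "bbbbbba"
  [0..7]={S}  "bbabbbbb"
  [1..8]={X1}  "babbbbbb"  orig:{}
  [2..9]={S}  "abbbbbba"
  [0..8]={S}  "bbabbbbbb"
  [1..9]={X1}  "babbbbbba"  orig:{}
  [0..9]=∅  "bbabbbbbba"

S ∉ T[0,9] ⇒ NO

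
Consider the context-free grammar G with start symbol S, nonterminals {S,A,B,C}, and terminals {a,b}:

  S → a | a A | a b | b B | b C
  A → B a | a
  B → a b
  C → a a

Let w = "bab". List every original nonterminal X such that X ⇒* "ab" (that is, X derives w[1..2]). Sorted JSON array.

Convert to CNF:
  S -> T0 A | T0 T1 | T1 B | T1 C | a
  A -> B T0 | a
  B -> T0 T1
  C -> T0 T0
  T0 -> a
  T1 -> b

CYK fill (cells [i..j] with 1 ≤ i ≤ j ≤ 2 only):
  T[1,1] 'a' = {A,S,T0}  orig:{A,S}
  T[2,2] 'b' = {T1}  orig:{}
  T[1,2] 'ab' = {B,S}

Original NTs in T[1,2] deriving "ab": ["B", "S"]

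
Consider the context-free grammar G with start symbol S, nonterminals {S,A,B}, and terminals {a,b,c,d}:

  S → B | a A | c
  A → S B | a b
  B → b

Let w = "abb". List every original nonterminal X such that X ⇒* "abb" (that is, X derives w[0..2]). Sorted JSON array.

CNF form of G:
  S -> T0 A | b | c
  A -> S B | T0 T1
  B -> b
  T0 -> a
  T1 -> b

CYK table (by increasing span), restricted to cells inside w[0..2]:
  T[0,0] 'a' = {T0}  orig:{}
  T[1,1] 'b' = {B,S,T1}  orig:{B,S}
  T[2,2] 'b' = {B,S,T1}  orig:{B,S}
  T[0,1] 'ab' = {A}
  T[1,2] 'bb' = {A}
  T[0,2] 'abb' = {S}

Original NTs in T[0,2] deriving "abb": ["S"]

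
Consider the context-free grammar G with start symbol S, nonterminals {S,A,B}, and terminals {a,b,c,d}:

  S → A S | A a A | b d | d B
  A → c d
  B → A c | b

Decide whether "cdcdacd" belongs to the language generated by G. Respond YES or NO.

Convert to CNF:
  S -> A S | A X4 | T1 B | T3 T1
  A -> T0 T1
  B -> A T0 | b
  T0 -> c
  T1 -> d
  T2 -> a
  T3 -> b
  X4 -> T2 A

Fill CYK table bottom-up:
  [0..0]={T0}  "c"  orig:{}
  [1..1]={T1}  "d"  orig:{}
  [2..2]={T0}  "c"  orig:{}
  [3..3]={T1}  "d"  orig:{}
  [4..4]={T2}  "a"  orig:{}
  [5..5]={T0}  "c"  orig:{}
  [6..6]={T1}  "d"  orig:{}
  [0..1]={A}  "cd"
  [1..2]=∅  "dc"
  [2..3]={A}  "cd"
  [3..4]=∅  "da"
  [4..5]=∅  "ac"
  [5..6]={A}  "cd"
  [0..2]={B}  "cdc"
  [1..3]=∅  "dcd"
  [2..4]=∅  "cda"
  [3..5]=∅  "dac"
  [4..6]={X4}  "acd"  orig:{}
  [0..3]=∅  "cdcd"
  [1..4]=∅  "dcda"
  [2..5]=∅  "cdac"
  [3..6]=∅  "dacd"
  [0..4]=∅  "cdcda"
  [1..5]=∅  "dcdac"
  [2..6]={S}  "cdacd"
  [0..5]=∅  "cdcdac"
  [1..6]=∅  "dcdacd"
  [0..6]={S}  "cdcdacd"

S ∈ T[0,6] ⇒ YES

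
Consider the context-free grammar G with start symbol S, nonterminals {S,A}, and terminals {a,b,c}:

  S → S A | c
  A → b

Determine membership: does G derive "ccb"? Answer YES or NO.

CNF form of G:
  S -> S A | c
  A -> b

CYK fill:
  [0..0]={S}  "c"
  [1..1]={S}  "c"
  [2..2]={A}  "b"
  [0..1]=∅  "cc"
  [1..2]={S}  "cb"
  [0..2]=∅  "ccb"

S ∉ T[0,2] ⇒ NO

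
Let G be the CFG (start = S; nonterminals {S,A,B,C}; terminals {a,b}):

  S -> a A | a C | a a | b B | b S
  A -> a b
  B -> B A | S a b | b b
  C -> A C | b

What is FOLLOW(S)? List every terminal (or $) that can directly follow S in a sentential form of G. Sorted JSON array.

Compute FIRST by fixpoint:
[1]
  A via A→a b: +{a}
  B via B→b b: +{b}
  C via C→A C: +{a}
  C via C→b: +{b}
  S via S→a A: +{a}
  S via S→b B: +{b}
  FIRST[S]={a,b}  FIRST[A]={a}  FIRST[B]={b}  FIRST[C]={a,b}
[2]
  B via B→S a b: +{a}
  FIRST[S]={a,b}  FIRST[A]={a}  FIRST[B]={a,b}  FIRST[C]={a,b}
[3] done
  FIRST[S]={a,b}  FIRST[A]={a}  FIRST[B]={a,b}  FIRST[C]={a,b}

FOLLOW iteration:
initialize: $ ∈ FOLLOW(S)
pass 1:
  B→B A: FOLLOW(B) ⊇ FIRST(A) = {a}; new: +{a}
  B→B A: FOLLOW(A) ⊇ FOLLOW(B) ⊇ {a}; new: +{a}
  B→S a b: FOLLOW(S) ⊇ FIRST(a) = {a}; new: +{a}
  C→A C: FOLLOW(A) ⊇ FIRST(C) = {a,b}; new: +{b}
  S→a A: FOLLOW(A) ⊇ FOLLOW(S) ⊇ {$,a}; new: +{$}
  S→a C: FOLLOW(C) ⊇ FOLLOW(S) ⊇ {$,a}; new: +{$,a}
  S→b B: FOLLOW(B) ⊇ FOLLOW(S) ⊇ {$,a}; new: +{$}
  S: {$,a}  A: {$,a,b}  B: {$,a}  C: {$,a}
pass 2: (no change)
  S: {$,a}  A: {$,a,b}  B: {$,a}  C: {$,a}

FOLLOW(S) = ["$", "a"]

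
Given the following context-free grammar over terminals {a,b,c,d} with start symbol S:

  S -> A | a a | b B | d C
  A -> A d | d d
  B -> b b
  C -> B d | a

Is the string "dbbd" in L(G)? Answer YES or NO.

Convert to CNF:
  S -> A T0 | T0 C | T0 T0 | T1 B | T2 T2
  A -> A T0 | T0 T0
  B -> T1 T1
  C -> B T0 | a
  T0 -> d
  T1 -> b
  T2 -> a

Fill CYK table bottom-up:
  T[0,0] 'd' = {T0}  orig:{}
  T[1,1] 'b' = {T1}  orig:{}
  T[2,2] 'b' = {T1}  orig:{}
  T[3,3] 'd' = {T0}  orig:{}
  T[0,1] 'db' = ∅
  T[1,2] 'bb' = {B}
  T[2,3] 'bd' = ∅
  T[0,2] 'dbb' = ∅
  T[1,3] 'bbd' = {C}
  T[0,3] 'dbbd' = {S}

S ∈ T[0,3] ⇒ YES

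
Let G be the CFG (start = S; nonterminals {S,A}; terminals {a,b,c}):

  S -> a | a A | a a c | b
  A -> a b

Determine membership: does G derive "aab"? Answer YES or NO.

Convert to CNF:
  S -> T0 A | T0 X3 | a | b
  A -> T0 T1
  T0 -> a
  T1 -> b
  T2 -> c
  X3 -> T0 T2

CYK fill:
  T[0,0] 'a' = {S,T0}  orig:{S}
  T[1,1] 'a' = {S,T0}  orig:{S}
  T[2,2] 'b' = {S,T1}  orig:{S}
  T[0,1] 'aa' = ∅
  T[1,2] 'ab' = {A}
  T[0,2] 'aab' = {S}

S ∈ T[0,2] ⇒ YES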